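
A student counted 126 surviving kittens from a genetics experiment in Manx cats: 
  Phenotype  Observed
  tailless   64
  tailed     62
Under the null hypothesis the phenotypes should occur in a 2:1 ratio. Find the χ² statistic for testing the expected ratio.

14.286

The 2:1 ratio has 3 parts, so with N = 126 the expected counts are:
  tailless: 126 × 2/3 = 84
  tailed: 126 × 1/3 = 42
χ² = Σ (O − E)² / E
  tailless: (64 − 84)² / 84 = 4.7619
  tailed: (62 − 42)² / 42 = 9.5238
χ² = 4.7619 + 9.5238 = 14.2857 ≈ 14.286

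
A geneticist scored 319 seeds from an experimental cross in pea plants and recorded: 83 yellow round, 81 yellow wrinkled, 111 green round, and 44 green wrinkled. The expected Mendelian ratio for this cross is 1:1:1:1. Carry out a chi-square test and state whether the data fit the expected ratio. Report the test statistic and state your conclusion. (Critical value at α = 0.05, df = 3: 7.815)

Total ratio parts = 4. Expected numbers out of 319:
  yellow round: 319 × 1/4 = 79.75
  yellow wrinkled: 319 × 1/4 = 79.75
  green round: 319 × 1/4 = 79.75
  green wrinkled: 319 × 1/4 = 79.75
χ² = Σ (O − E)² / E
  yellow round: (83 − 79.75)² / 79.75 = 0.1324
  yellow wrinkled: (81 − 79.75)² / 79.75 = 0.0196
  green round: (111 − 79.75)² / 79.75 = 12.2453
  green wrinkled: (44 − 79.75)² / 79.75 = 16.0259
χ² = 0.1324 + 0.0196 + 12.2453 + 16.0259 = 28.4232 ≈ 28.423
Degrees of freedom = 4 − 1 = 3; critical value at α = 0.05 is 7.815.
Since 28.423 > 7.815, we reject the null hypothesis — the data do not fit the 1:1:1:1 ratio.

28.423; not consistent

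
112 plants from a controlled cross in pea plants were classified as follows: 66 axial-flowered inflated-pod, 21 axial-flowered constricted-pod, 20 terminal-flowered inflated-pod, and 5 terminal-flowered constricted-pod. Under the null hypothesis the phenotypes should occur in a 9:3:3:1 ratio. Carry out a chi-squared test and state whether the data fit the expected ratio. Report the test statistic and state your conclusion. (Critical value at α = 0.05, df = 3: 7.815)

0.762; consistent

Under the 9:3:3:1 hypothesis (Σ ratio = 16, N = 112):
  axial-flowered inflated-pod: 112 × 9/16 = 63
  axial-flowered constricted-pod: 112 × 3/16 = 21
  terminal-flowered inflated-pod: 112 × 3/16 = 21
  terminal-flowered constricted-pod: 112 × 1/16 = 7
χ² = Σ (O − E)² / E
  axial-flowered inflated-pod: (66 − 63)² / 63 = 0.1429
  axial-flowered constricted-pod: (21 − 21)² / 21 = 0.0000
  terminal-flowered inflated-pod: (20 − 21)² / 21 = 0.0476
  terminal-flowered constricted-pod: (5 − 7)² / 7 = 0.5714
χ² = 0.1429 + 0.0000 + 0.0476 + 0.5714 = 0.7619 ≈ 0.762
Degrees of freedom = 4 − 1 = 3; critical value at α = 0.05 is 7.815.
Since 0.762 < 7.815, we fail to reject the null hypothesis — the data are consistent with the 9:3:3:1 ratio.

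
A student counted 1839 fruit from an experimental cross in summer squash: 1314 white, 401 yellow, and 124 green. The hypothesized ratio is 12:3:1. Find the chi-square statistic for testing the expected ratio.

12.957

Total ratio parts = 16. Expected numbers out of 1839:
  white: 1839 × 12/16 = 1379.25
  yellow: 1839 × 3/16 = 344.8125
  green: 1839 × 1/16 = 114.9375
χ² = Σ (O − E)² / E
  white: (1314 − 1379.25)² / 1379.25 = 3.0869
  yellow: (401 − 344.8125)² / 344.8125 = 9.1558
  green: (124 − 114.9375)² / 114.9375 = 0.7146
χ² = 3.0869 + 9.1558 + 0.7146 = 12.9573 ≈ 12.957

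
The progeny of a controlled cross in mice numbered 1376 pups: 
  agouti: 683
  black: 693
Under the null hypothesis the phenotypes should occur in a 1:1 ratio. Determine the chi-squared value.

0.073

Under the 1:1 hypothesis (Σ ratio = 2, N = 1376):
  agouti: 1376 × 1/2 = 688
  black: 1376 × 1/2 = 688
χ² = Σ (O − E)² / E
  agouti: (683 − 688)² / 688 = 0.0363
  black: (693 − 688)² / 688 = 0.0363
χ² = 0.0363 + 0.0363 = 0.0726 ≈ 0.073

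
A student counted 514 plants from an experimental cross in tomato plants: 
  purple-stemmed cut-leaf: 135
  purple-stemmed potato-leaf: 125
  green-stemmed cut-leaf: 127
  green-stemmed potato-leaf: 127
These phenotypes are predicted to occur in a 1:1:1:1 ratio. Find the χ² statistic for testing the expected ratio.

0.459

The 1:1:1:1 ratio has 4 parts, so with N = 514 the expected counts are:
  purple-stemmed cut-leaf: 514 × 1/4 = 128.5
  purple-stemmed potato-leaf: 514 × 1/4 = 128.5
  green-stemmed cut-leaf: 514 × 1/4 = 128.5
  green-stemmed potato-leaf: 514 × 1/4 = 128.5
χ² = Σ (O − E)² / E
  purple-stemmed cut-leaf: (135 − 128.5)² / 128.5 = 0.3288
  purple-stemmed potato-leaf: (125 − 128.5)² / 128.5 = 0.0953
  green-stemmed cut-leaf: (127 − 128.5)² / 128.5 = 0.0175
  green-stemmed potato-leaf: (127 − 128.5)² / 128.5 = 0.0175
χ² = 0.3288 + 0.0953 + 0.0175 + 0.0175 = 0.4591 ≈ 0.459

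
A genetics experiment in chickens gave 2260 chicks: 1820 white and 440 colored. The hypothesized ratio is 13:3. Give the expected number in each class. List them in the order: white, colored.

1836.25, 423.75

Under the 13:3 hypothesis (Σ ratio = 16, N = 2260):
  white: 2260 × 13/16 = 1836.25
  colored: 2260 × 3/16 = 423.75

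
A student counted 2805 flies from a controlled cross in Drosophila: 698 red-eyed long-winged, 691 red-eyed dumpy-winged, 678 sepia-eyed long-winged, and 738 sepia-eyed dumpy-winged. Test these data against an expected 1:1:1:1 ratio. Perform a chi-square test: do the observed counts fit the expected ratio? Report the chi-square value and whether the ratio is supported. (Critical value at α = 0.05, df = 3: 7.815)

2.862; consistent

Total ratio parts = 4. Expected numbers out of 2805:
  red-eyed long-winged: 2805 × 1/4 = 701.25
  red-eyed dumpy-winged: 2805 × 1/4 = 701.25
  sepia-eyed long-winged: 2805 × 1/4 = 701.25
  sepia-eyed dumpy-winged: 2805 × 1/4 = 701.25
χ² = Σ (O − E)² / E
  red-eyed long-winged: (698 − 701.25)² / 701.25 = 0.0151
  red-eyed dumpy-winged: (691 − 701.25)² / 701.25 = 0.1498
  sepia-eyed long-winged: (678 − 701.25)² / 701.25 = 0.7709
  sepia-eyed dumpy-winged: (738 − 701.25)² / 701.25 = 1.9259
χ² = 0.0151 + 0.1498 + 0.7709 + 1.9259 = 2.8617 ≈ 2.862
Degrees of freedom = 4 − 1 = 3; critical value at α = 0.05 is 7.815.
Since 2.862 < 7.815, we fail to reject the null hypothesis — the data are consistent with the 1:1:1:1 ratio.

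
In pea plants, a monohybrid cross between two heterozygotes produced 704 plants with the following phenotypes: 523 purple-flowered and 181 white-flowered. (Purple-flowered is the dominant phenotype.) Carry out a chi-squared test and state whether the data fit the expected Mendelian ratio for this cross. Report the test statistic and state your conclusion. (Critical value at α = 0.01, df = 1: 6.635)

0.189; consistent

For a monohybrid cross between heterozygotes with complete dominance, the expected phenotypic ratio is 3:1.
Under the 3:1 hypothesis (Σ ratio = 4, N = 704):
  purple-flowered: 704 × 3/4 = 528
  white-flowered: 704 × 1/4 = 176
χ² = Σ (O − E)² / E
  purple-flowered: (523 − 528)² / 528 = 0.0473
  white-flowered: (181 − 176)² / 176 = 0.1420
χ² = 0.0473 + 0.1420 = 0.1893 ≈ 0.189
Degrees of freedom = 2 − 1 = 1; critical value at α = 0.01 is 6.635.
Since 0.189 < 6.635, we fail to reject the null hypothesis — the data are consistent with the 3:1 ratio.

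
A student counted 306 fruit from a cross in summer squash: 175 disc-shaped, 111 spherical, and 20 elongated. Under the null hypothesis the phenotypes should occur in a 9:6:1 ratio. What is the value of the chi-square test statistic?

0.211

Expected counts for N = 306 under a 9:6:1 ratio (total parts = 16):
  disc-shaped: 306 × 9/16 = 172.125
  spherical: 306 × 6/16 = 114.75
  elongated: 306 × 1/16 = 19.125
χ² = Σ (O − E)² / E
  disc-shaped: (175 − 172.125)² / 172.125 = 0.0480
  spherical: (111 − 114.75)² / 114.75 = 0.1225
  elongated: (20 − 19.125)² / 19.125 = 0.0400
χ² = 0.0480 + 0.1225 + 0.0400 = 0.2105 ≈ 0.211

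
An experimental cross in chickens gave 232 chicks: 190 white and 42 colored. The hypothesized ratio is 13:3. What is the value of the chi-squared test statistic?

Under the 13:3 hypothesis (Σ ratio = 16, N = 232):
  white: 232 × 13/16 = 188.5
  colored: 232 × 3/16 = 43.5
χ² = Σ (O − E)² / E
  white: (190 − 188.5)² / 188.5 = 0.0119
  colored: (42 − 43.5)² / 43.5 = 0.0517
χ² = 0.0119 + 0.0517 = 0.0636 ≈ 0.064

0.064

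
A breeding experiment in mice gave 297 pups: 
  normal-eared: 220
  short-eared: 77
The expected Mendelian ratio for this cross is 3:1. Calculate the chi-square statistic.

Under the 3:1 hypothesis (Σ ratio = 4, N = 297):
  normal-eared: 297 × 3/4 = 222.75
  short-eared: 297 × 1/4 = 74.25
χ² = Σ (O − E)² / E
  normal-eared: (220 − 222.75)² / 222.75 = 0.0340
  short-eared: (77 − 74.25)² / 74.25 = 0.1019
χ² = 0.0340 + 0.1019 = 0.1359 ≈ 0.136

0.136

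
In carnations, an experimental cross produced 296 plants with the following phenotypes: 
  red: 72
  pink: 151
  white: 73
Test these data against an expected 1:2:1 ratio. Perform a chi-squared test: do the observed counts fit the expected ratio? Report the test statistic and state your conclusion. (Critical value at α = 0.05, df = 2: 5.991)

Total ratio parts = 4. Expected numbers out of 296:
  red: 296 × 1/4 = 74
  pink: 296 × 2/4 = 148
  white: 296 × 1/4 = 74
χ² = Σ (O − E)² / E
  red: (72 − 74)² / 74 = 0.0541
  pink: (151 − 148)² / 148 = 0.0608
  white: (73 − 74)² / 74 = 0.0135
χ² = 0.0541 + 0.0608 + 0.0135 = 0.1284 ≈ 0.128
Degrees of freedom = 3 − 1 = 2; critical value at α = 0.05 is 5.991.
Since 0.128 < 5.991, we fail to reject the null hypothesis — the data are consistent with the 1:2:1 ratio.

0.128; consistent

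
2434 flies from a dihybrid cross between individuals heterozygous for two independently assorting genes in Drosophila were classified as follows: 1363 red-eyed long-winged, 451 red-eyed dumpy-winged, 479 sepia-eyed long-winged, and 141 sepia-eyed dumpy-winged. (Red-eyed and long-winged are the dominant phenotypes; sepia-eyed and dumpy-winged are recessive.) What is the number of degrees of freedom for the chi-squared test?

A dihybrid F₂ with independent assortment and complete dominance at both loci gives a 9:3:3:1 phenotypic ratio.
A goodness-of-fit test with 4 phenotype classes has df = 4 − 1 = 3.

3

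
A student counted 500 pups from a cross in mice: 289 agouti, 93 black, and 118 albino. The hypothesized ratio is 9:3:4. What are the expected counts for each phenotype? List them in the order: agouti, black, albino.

Under the 9:3:4 hypothesis (Σ ratio = 16, N = 500):
  agouti: 500 × 9/16 = 281.25
  black: 500 × 3/16 = 93.75
  albino: 500 × 4/16 = 125

281.25, 93.75, 125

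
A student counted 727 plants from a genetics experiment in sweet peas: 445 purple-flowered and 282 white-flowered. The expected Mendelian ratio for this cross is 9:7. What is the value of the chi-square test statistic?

Total ratio parts = 16. Expected numbers out of 727:
  purple-flowered: 727 × 9/16 = 408.9375
  white-flowered: 727 × 7/16 = 318.0625
χ² = Σ (O − E)² / E
  purple-flowered: (445 − 408.9375)² / 408.9375 = 3.1802
  white-flowered: (282 − 318.0625)² / 318.0625 = 4.0888
χ² = 3.1802 + 4.0888 = 7.269

7.269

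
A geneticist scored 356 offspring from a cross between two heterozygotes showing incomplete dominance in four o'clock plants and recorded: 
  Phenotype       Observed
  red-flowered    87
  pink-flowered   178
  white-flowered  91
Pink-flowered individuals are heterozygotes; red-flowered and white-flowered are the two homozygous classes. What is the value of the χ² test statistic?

0.090

With incomplete dominance, a heterozygote × heterozygote cross gives a 1:2:1 phenotypic ratio.
Total ratio parts = 4. Expected numbers out of 356:
  red-flowered: 356 × 1/4 = 89
  pink-flowered: 356 × 2/4 = 178
  white-flowered: 356 × 1/4 = 89
χ² = Σ (O − E)² / E
  red-flowered: (87 − 89)² / 89 = 0.0449
  pink-flowered: (178 − 178)² / 178 = 0.0000
  white-flowered: (91 − 89)² / 89 = 0.0449
χ² = 0.0449 + 0.0000 + 0.0449 = 0.0898 ≈ 0.090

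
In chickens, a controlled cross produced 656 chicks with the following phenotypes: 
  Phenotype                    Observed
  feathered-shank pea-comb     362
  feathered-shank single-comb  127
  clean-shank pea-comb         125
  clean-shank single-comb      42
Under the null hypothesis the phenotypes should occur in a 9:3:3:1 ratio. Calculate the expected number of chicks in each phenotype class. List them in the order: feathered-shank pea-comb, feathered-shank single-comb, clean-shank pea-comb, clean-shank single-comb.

The 9:3:3:1 ratio has 16 parts, so with N = 656 the expected counts are:
  feathered-shank pea-comb: 656 × 9/16 = 369
  feathered-shank single-comb: 656 × 3/16 = 123
  clean-shank pea-comb: 656 × 3/16 = 123
  clean-shank single-comb: 656 × 1/16 = 41

369, 123, 123, 41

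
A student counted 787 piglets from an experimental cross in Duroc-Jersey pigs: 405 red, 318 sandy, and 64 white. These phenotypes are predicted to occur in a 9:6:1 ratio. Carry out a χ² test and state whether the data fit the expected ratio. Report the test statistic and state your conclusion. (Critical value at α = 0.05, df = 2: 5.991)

Under the 9:6:1 hypothesis (Σ ratio = 16, N = 787):
  red: 787 × 9/16 = 442.6875
  sandy: 787 × 6/16 = 295.125
  white: 787 × 1/16 = 49.1875
χ² = Σ (O − E)² / E
  red: (405 − 442.6875)² / 442.6875 = 3.2085
  sandy: (318 − 295.125)² / 295.125 = 1.7730
  white: (64 − 49.1875)² / 49.1875 = 4.4607
χ² = 3.2085 + 1.7730 + 4.4607 = 9.4422 ≈ 9.442
Degrees of freedom = 3 − 1 = 2; critical value at α = 0.05 is 5.991.
Since 9.442 > 5.991, we reject the null hypothesis — the data do not fit the 9:6:1 ratio.

9.442; not consistent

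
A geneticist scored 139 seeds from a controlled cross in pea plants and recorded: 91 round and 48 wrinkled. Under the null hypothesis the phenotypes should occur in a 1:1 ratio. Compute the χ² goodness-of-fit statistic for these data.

13.302

Expected counts for N = 139 under a 1:1 ratio (total parts = 2):
  round: 139 × 1/2 = 69.5
  wrinkled: 139 × 1/2 = 69.5
χ² = Σ (O − E)² / E
  round: (91 − 69.5)² / 69.5 = 6.6511
  wrinkled: (48 − 69.5)² / 69.5 = 6.6511
χ² = 6.6511 + 6.6511 = 13.3022 ≈ 13.302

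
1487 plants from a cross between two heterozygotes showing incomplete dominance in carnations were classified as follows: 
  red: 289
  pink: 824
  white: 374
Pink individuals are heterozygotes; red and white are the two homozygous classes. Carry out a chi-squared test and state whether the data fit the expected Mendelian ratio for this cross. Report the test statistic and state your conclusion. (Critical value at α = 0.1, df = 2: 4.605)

27.149; not consistent

With incomplete dominance, a heterozygote × heterozygote cross gives a 1:2:1 phenotypic ratio.
Expected counts for N = 1487 under a 1:2:1 ratio (total parts = 4):
  red: 1487 × 1/4 = 371.75
  pink: 1487 × 2/4 = 743.5
  white: 1487 × 1/4 = 371.75
χ² = Σ (O − E)² / E
  red: (289 − 371.75)² / 371.75 = 18.4198
  pink: (824 − 743.5)² / 743.5 = 8.7159
  white: (374 − 371.75)² / 371.75 = 0.0136
χ² = 18.4198 + 8.7159 + 0.0136 = 27.1493 ≈ 27.149
Degrees of freedom = 3 − 1 = 2; critical value at α = 0.1 is 4.605.
Since 27.149 > 4.605, we reject the null hypothesis — the data do not fit the 1:2:1 ratio.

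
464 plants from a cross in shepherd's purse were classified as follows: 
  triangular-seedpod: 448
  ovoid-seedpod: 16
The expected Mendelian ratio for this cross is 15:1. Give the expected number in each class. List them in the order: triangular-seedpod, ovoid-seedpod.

435, 29

Expected counts for N = 464 under a 15:1 ratio (total parts = 16):
  triangular-seedpod: 464 × 15/16 = 435
  ovoid-seedpod: 464 × 1/16 = 29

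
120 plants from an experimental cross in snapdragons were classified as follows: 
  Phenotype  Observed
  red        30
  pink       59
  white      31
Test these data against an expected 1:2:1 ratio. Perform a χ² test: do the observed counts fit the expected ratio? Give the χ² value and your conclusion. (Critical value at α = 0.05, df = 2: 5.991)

0.050; consistent

The 1:2:1 ratio has 4 parts, so with N = 120 the expected counts are:
  red: 120 × 1/4 = 30
  pink: 120 × 2/4 = 60
  white: 120 × 1/4 = 30
χ² = Σ (O − E)² / E
  red: (30 − 30)² / 30 = 0.0000
  pink: (59 − 60)² / 60 = 0.0167
  white: (31 − 30)² / 30 = 0.0333
χ² = 0.0000 + 0.0167 + 0.0333 = 0.050
Degrees of freedom = 3 − 1 = 2; critical value at α = 0.05 is 5.991.
Since 0.050 < 5.991, we fail to reject the null hypothesis — the data are consistent with the 1:2:1 ratio.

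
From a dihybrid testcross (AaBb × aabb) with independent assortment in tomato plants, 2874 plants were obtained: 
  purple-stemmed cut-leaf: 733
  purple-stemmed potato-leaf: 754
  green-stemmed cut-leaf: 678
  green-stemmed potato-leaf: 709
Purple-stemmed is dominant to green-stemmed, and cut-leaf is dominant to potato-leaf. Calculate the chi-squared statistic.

4.455

A dihybrid testcross with independent assortment gives a 1:1:1:1 ratio.
Expected counts for N = 2874 under a 1:1:1:1 ratio (total parts = 4):
  purple-stemmed cut-leaf: 2874 × 1/4 = 718.5
  purple-stemmed potato-leaf: 2874 × 1/4 = 718.5
  green-stemmed cut-leaf: 2874 × 1/4 = 718.5
  green-stemmed potato-leaf: 2874 × 1/4 = 718.5
χ² = Σ (O − E)² / E
  purple-stemmed cut-leaf: (733 − 718.5)² / 718.5 = 0.2926
  purple-stemmed potato-leaf: (754 − 718.5)² / 718.5 = 1.7540
  green-stemmed cut-leaf: (678 − 718.5)² / 718.5 = 2.2829
  green-stemmed potato-leaf: (709 − 718.5)² / 718.5 = 0.1256
χ² = 0.2926 + 1.7540 + 2.2829 + 0.1256 = 4.4551 ≈ 4.455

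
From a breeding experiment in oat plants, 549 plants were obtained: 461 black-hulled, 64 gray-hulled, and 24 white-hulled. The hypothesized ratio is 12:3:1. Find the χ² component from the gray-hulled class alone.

The 12:3:1 ratio has 16 parts, so with N = 549 the expected counts are:
  black-hulled: 549 × 12/16 = 411.75
  gray-hulled: 549 × 3/16 = 102.9375
  white-hulled: 549 × 1/16 = 34.3125
Contribution of gray-hulled: (64 − 102.9375)² / 102.9375 = 14.7286

14.729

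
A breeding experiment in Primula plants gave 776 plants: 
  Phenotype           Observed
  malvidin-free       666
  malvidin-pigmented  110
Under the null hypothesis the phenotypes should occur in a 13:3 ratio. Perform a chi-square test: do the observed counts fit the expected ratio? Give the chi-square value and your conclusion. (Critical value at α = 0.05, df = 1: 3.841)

10.660; not consistent

Expected counts for N = 776 under a 13:3 ratio (total parts = 16):
  malvidin-free: 776 × 13/16 = 630.5
  malvidin-pigmented: 776 × 3/16 = 145.5
χ² = Σ (O − E)² / E
  malvidin-free: (666 − 630.5)² / 630.5 = 1.9988
  malvidin-pigmented: (110 − 145.5)² / 145.5 = 8.6615
χ² = 1.9988 + 8.6615 = 10.6603 ≈ 10.660
Degrees of freedom = 2 − 1 = 1; critical value at α = 0.05 is 3.841.
Since 10.660 > 3.841, we reject the null hypothesis — the data do not fit the 13:3 ratio.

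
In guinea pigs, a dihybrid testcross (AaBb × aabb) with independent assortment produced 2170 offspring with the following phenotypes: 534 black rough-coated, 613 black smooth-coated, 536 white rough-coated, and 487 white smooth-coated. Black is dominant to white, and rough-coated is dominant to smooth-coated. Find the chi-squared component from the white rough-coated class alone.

0.078

A dihybrid testcross with independent assortment gives a 1:1:1:1 ratio.
Total ratio parts = 4. Expected numbers out of 2170:
  black rough-coated: 2170 × 1/4 = 542.5
  black smooth-coated: 2170 × 1/4 = 542.5
  white rough-coated: 2170 × 1/4 = 542.5
  white smooth-coated: 2170 × 1/4 = 542.5
Contribution of white rough-coated: (536 − 542.5)² / 542.5 = 0.0779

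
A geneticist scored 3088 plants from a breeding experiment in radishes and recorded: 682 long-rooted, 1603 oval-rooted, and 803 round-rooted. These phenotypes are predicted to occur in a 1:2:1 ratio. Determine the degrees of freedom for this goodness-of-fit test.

A goodness-of-fit test with 3 phenotype classes has df = 3 − 1 = 2.

2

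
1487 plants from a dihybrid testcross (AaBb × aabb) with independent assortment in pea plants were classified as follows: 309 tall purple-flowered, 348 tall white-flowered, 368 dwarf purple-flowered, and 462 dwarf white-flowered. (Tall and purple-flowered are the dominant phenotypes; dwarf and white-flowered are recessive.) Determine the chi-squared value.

A dihybrid testcross with independent assortment gives a 1:1:1:1 ratio.
Expected counts for N = 1487 under a 1:1:1:1 ratio (total parts = 4):
  tall purple-flowered: 1487 × 1/4 = 371.75
  tall white-flowered: 1487 × 1/4 = 371.75
  dwarf purple-flowered: 1487 × 1/4 = 371.75
  dwarf white-flowered: 1487 × 1/4 = 371.75
χ² = Σ (O − E)² / E
  tall purple-flowered: (309 − 371.75)² / 371.75 = 10.5920
  tall white-flowered: (348 − 371.75)² / 371.75 = 1.5173
  dwarf purple-flowered: (368 − 371.75)² / 371.75 = 0.0378
  dwarf white-flowered: (462 − 371.75)² / 371.75 = 21.9101
χ² = 10.5920 + 1.5173 + 0.0378 + 21.9101 = 34.0572 ≈ 34.057

34.057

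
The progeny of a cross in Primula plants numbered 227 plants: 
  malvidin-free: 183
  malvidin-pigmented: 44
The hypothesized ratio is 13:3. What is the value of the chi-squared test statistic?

0.060

Expected counts for N = 227 under a 13:3 ratio (total parts = 16):
  malvidin-free: 227 × 13/16 = 184.4375
  malvidin-pigmented: 227 × 3/16 = 42.5625
χ² = Σ (O − E)² / E
  malvidin-free: (183 − 184.4375)² / 184.4375 = 0.0112
  malvidin-pigmented: (44 − 42.5625)² / 42.5625 = 0.0485
χ² = 0.0112 + 0.0485 = 0.0597 ≈ 0.060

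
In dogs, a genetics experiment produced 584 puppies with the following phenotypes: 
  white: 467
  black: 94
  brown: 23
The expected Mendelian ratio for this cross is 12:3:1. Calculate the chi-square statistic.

The 12:3:1 ratio has 16 parts, so with N = 584 the expected counts are:
  white: 584 × 12/16 = 438
  black: 584 × 3/16 = 109.5
  brown: 584 × 1/16 = 36.5
χ² = Σ (O − E)² / E
  white: (467 − 438)² / 438 = 1.9201
  black: (94 − 109.5)² / 109.5 = 2.1941
  brown: (23 − 36.5)² / 36.5 = 4.9932
χ² = 1.9201 + 2.1941 + 4.9932 = 9.1074 ≈ 9.107

9.107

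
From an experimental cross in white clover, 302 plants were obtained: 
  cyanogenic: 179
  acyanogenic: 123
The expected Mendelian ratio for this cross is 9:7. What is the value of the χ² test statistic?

Total ratio parts = 16. Expected numbers out of 302:
  cyanogenic: 302 × 9/16 = 169.875
  acyanogenic: 302 × 7/16 = 132.125
χ² = Σ (O − E)² / E
  cyanogenic: (179 − 169.875)² / 169.875 = 0.4902
  acyanogenic: (123 − 132.125)² / 132.125 = 0.6302
χ² = 0.4902 + 0.6302 = 1.1204 ≈ 1.120

1.120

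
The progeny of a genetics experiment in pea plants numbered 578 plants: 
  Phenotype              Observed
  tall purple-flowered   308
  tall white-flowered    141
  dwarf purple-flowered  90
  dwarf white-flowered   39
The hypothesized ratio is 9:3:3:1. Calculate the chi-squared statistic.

Total ratio parts = 16. Expected numbers out of 578:
  tall purple-flowered: 578 × 9/16 = 325.125
  tall white-flowered: 578 × 3/16 = 108.375
  dwarf purple-flowered: 578 × 3/16 = 108.375
  dwarf white-flowered: 578 × 1/16 = 36.125
χ² = Σ (O − E)² / E
  tall purple-flowered: (308 − 325.125)² / 325.125 = 0.9020
  tall white-flowered: (141 − 108.375)² / 108.375 = 9.8214
  dwarf purple-flowered: (90 − 108.375)² / 108.375 = 3.1155
  dwarf white-flowered: (39 − 36.125)² / 36.125 = 0.2288
χ² = 0.9020 + 9.8214 + 3.1155 + 0.2288 = 14.0677 ≈ 14.068

14.068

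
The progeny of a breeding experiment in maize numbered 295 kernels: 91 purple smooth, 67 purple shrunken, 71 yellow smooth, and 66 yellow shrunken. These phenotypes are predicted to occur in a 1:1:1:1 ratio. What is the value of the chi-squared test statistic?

Expected counts for N = 295 under a 1:1:1:1 ratio (total parts = 4):
  purple smooth: 295 × 1/4 = 73.75
  purple shrunken: 295 × 1/4 = 73.75
  yellow smooth: 295 × 1/4 = 73.75
  yellow shrunken: 295 × 1/4 = 73.75
χ² = Σ (O − E)² / E
  purple smooth: (91 − 73.75)² / 73.75 = 4.0347
  purple shrunken: (67 − 73.75)² / 73.75 = 0.6178
  yellow smooth: (71 − 73.75)² / 73.75 = 0.1025
  yellow shrunken: (66 − 73.75)² / 73.75 = 0.8144
χ² = 4.0347 + 0.6178 + 0.1025 + 0.8144 = 5.5694 ≈ 5.569

5.569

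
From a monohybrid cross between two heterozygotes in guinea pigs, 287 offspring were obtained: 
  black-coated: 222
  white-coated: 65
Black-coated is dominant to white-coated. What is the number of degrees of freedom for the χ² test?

1

For a monohybrid cross between heterozygotes with complete dominance, the expected phenotypic ratio is 3:1.
A goodness-of-fit test with 2 phenotype classes has df = 2 − 1 = 1.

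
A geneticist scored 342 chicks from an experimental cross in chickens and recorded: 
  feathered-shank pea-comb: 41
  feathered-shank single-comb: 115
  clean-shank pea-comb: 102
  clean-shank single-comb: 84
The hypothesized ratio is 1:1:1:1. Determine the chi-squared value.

Total ratio parts = 4. Expected numbers out of 342:
  feathered-shank pea-comb: 342 × 1/4 = 85.5
  feathered-shank single-comb: 342 × 1/4 = 85.5
  clean-shank pea-comb: 342 × 1/4 = 85.5
  clean-shank single-comb: 342 × 1/4 = 85.5
χ² = Σ (O − E)² / E
  feathered-shank pea-comb: (41 − 85.5)² / 85.5 = 23.1608
  feathered-shank single-comb: (115 − 85.5)² / 85.5 = 10.1784
  clean-shank pea-comb: (102 − 85.5)² / 85.5 = 3.1842
  clean-shank single-comb: (84 − 85.5)² / 85.5 = 0.0263
χ² = 23.1608 + 10.1784 + 3.1842 + 0.0263 = 36.5497 ≈ 36.550

36.550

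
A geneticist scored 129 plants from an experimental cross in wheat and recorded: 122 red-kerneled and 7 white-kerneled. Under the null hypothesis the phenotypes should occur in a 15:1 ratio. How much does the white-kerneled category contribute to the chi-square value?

0.140

The 15:1 ratio has 16 parts, so with N = 129 the expected counts are:
  red-kerneled: 129 × 15/16 = 120.9375
  white-kerneled: 129 × 1/16 = 8.0625
Contribution of white-kerneled: (7 − 8.0625)² / 8.0625 = 0.1400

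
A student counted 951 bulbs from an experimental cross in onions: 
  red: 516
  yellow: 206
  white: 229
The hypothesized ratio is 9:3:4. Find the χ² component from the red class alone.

0.670

Total ratio parts = 16. Expected numbers out of 951:
  red: 951 × 9/16 = 534.9375
  yellow: 951 × 3/16 = 178.3125
  white: 951 × 4/16 = 237.75
Contribution of red: (516 − 534.9375)² / 534.9375 = 0.6704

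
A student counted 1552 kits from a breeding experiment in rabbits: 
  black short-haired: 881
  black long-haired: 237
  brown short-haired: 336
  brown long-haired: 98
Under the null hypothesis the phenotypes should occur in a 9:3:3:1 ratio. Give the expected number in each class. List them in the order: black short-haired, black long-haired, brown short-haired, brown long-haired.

Expected counts for N = 1552 under a 9:3:3:1 ratio (total parts = 16):
  black short-haired: 1552 × 9/16 = 873
  black long-haired: 1552 × 3/16 = 291
  brown short-haired: 1552 × 3/16 = 291
  brown long-haired: 1552 × 1/16 = 97

873, 291, 291, 97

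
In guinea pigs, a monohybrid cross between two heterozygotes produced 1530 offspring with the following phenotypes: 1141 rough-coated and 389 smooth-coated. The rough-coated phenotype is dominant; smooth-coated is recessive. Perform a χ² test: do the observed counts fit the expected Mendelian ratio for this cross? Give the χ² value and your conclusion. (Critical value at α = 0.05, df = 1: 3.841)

0.147; consistent

For a monohybrid cross between heterozygotes with complete dominance, the expected phenotypic ratio is 3:1.
Expected counts for N = 1530 under a 3:1 ratio (total parts = 4):
  rough-coated: 1530 × 3/4 = 1147.5
  smooth-coated: 1530 × 1/4 = 382.5
χ² = Σ (O − E)² / E
  rough-coated: (1141 − 1147.5)² / 1147.5 = 0.0368
  smooth-coated: (389 − 382.5)² / 382.5 = 0.1105
χ² = 0.0368 + 0.1105 = 0.1473 ≈ 0.147
Degrees of freedom = 2 − 1 = 1; critical value at α = 0.05 is 3.841.
Since 0.147 < 3.841, we fail to reject the null hypothesis — the data are consistent with the 3:1 ratio.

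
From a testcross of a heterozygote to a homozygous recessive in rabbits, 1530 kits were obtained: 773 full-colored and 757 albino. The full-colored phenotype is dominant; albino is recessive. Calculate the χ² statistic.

0.167

A testcross of a heterozygote (Aa × aa) gives a 1:1 phenotypic ratio.
Under the 1:1 hypothesis (Σ ratio = 2, N = 1530):
  full-colored: 1530 × 1/2 = 765
  albino: 1530 × 1/2 = 765
χ² = Σ (O − E)² / E
  full-colored: (773 − 765)² / 765 = 0.0837
  albino: (757 − 765)² / 765 = 0.0837
χ² = 0.0837 + 0.0837 = 0.1674 ≈ 0.167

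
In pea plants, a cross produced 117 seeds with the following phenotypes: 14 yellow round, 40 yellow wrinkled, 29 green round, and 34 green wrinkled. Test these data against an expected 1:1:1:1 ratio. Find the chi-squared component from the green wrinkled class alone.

0.771

Expected counts for N = 117 under a 1:1:1:1 ratio (total parts = 4):
  yellow round: 117 × 1/4 = 29.25
  yellow wrinkled: 117 × 1/4 = 29.25
  green round: 117 × 1/4 = 29.25
  green wrinkled: 117 × 1/4 = 29.25
Contribution of green wrinkled: (34 − 29.25)² / 29.25 = 0.7714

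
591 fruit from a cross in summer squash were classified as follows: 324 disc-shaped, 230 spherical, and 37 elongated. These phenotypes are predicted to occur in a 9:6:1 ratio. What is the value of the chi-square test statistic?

Expected counts for N = 591 under a 9:6:1 ratio (total parts = 16):
  disc-shaped: 591 × 9/16 = 332.4375
  spherical: 591 × 6/16 = 221.625
  elongated: 591 × 1/16 = 36.9375
χ² = Σ (O − E)² / E
  disc-shaped: (324 − 332.4375)² / 332.4375 = 0.2141
  spherical: (230 − 221.625)² / 221.625 = 0.3165
  elongated: (37 − 36.9375)² / 36.9375 = 0.0001
χ² = 0.2141 + 0.3165 + 0.0001 = 0.5307 ≈ 0.531

0.531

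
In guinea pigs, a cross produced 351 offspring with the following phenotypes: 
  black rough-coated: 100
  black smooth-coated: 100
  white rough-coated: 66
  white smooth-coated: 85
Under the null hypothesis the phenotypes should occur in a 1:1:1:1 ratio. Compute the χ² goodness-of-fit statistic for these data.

8.897

Under the 1:1:1:1 hypothesis (Σ ratio = 4, N = 351):
  black rough-coated: 351 × 1/4 = 87.75
  black smooth-coated: 351 × 1/4 = 87.75
  white rough-coated: 351 × 1/4 = 87.75
  white smooth-coated: 351 × 1/4 = 87.75
χ² = Σ (O − E)² / E
  black rough-coated: (100 − 87.75)² / 87.75 = 1.7101
  black smooth-coated: (100 − 87.75)² / 87.75 = 1.7101
  white rough-coated: (66 − 87.75)² / 87.75 = 5.3910
  white smooth-coated: (85 − 87.75)² / 87.75 = 0.0862
χ² = 1.7101 + 1.7101 + 5.3910 + 0.0862 = 8.8974 ≈ 8.897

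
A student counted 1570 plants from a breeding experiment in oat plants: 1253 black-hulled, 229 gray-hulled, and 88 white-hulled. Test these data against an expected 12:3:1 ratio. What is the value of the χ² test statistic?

The 12:3:1 ratio has 16 parts, so with N = 1570 the expected counts are:
  black-hulled: 1570 × 12/16 = 1177.5
  gray-hulled: 1570 × 3/16 = 294.375
  white-hulled: 1570 × 1/16 = 98.125
χ² = Σ (O − E)² / E
  black-hulled: (1253 − 1177.5)² / 1177.5 = 4.8410
  gray-hulled: (229 − 294.375)² / 294.375 = 14.5185
  white-hulled: (88 − 98.125)² / 98.125 = 1.0447
χ² = 4.8410 + 14.5185 + 1.0447 = 20.4042 ≈ 20.404

20.404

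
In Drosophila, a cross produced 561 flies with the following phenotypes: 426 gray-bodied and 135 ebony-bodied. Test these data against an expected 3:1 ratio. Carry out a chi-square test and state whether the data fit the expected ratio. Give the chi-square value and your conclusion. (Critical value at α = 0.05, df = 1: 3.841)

Total ratio parts = 4. Expected numbers out of 561:
  gray-bodied: 561 × 3/4 = 420.75
  ebony-bodied: 561 × 1/4 = 140.25
χ² = Σ (O − E)² / E
  gray-bodied: (426 − 420.75)² / 420.75 = 0.0655
  ebony-bodied: (135 − 140.25)² / 140.25 = 0.1965
χ² = 0.0655 + 0.1965 = 0.262
Degrees of freedom = 2 − 1 = 1; critical value at α = 0.05 is 3.841.
Since 0.262 < 3.841, we fail to reject the null hypothesis — the data are consistent with the 3:1 ratio.

0.262; consistent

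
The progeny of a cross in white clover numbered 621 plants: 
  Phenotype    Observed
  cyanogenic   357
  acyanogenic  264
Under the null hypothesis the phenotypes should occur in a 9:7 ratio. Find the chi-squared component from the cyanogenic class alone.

The 9:7 ratio has 16 parts, so with N = 621 the expected counts are:
  cyanogenic: 621 × 9/16 = 349.3125
  acyanogenic: 621 × 7/16 = 271.6875
Contribution of cyanogenic: (357 − 349.3125)² / 349.3125 = 0.1692

0.169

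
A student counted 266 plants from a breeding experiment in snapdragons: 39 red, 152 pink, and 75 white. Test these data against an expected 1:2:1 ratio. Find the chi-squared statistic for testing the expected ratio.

15.173

Expected counts for N = 266 under a 1:2:1 ratio (total parts = 4):
  red: 266 × 1/4 = 66.5
  pink: 266 × 2/4 = 133
  white: 266 × 1/4 = 66.5
χ² = Σ (O − E)² / E
  red: (39 − 66.5)² / 66.5 = 11.3722
  pink: (152 − 133)² / 133 = 2.7143
  white: (75 − 66.5)² / 66.5 = 1.0865
χ² = 11.3722 + 2.7143 + 1.0865 = 15.173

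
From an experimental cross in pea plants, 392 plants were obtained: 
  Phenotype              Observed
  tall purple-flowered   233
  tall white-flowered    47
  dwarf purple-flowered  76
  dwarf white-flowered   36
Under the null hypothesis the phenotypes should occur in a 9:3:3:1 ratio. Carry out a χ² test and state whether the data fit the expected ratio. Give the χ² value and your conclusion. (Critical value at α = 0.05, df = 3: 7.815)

Under the 9:3:3:1 hypothesis (Σ ratio = 16, N = 392):
  tall purple-flowered: 392 × 9/16 = 220.5
  tall white-flowered: 392 × 3/16 = 73.5
  dwarf purple-flowered: 392 × 3/16 = 73.5
  dwarf white-flowered: 392 × 1/16 = 24.5
χ² = Σ (O − E)² / E
  tall purple-flowered: (233 − 220.5)² / 220.5 = 0.7086
  tall white-flowered: (47 − 73.5)² / 73.5 = 9.5544
  dwarf purple-flowered: (76 − 73.5)² / 73.5 = 0.0850
  dwarf white-flowered: (36 − 24.5)² / 24.5 = 5.3980
χ² = 0.7086 + 9.5544 + 0.0850 + 5.3980 = 15.746
Degrees of freedom = 4 − 1 = 3; critical value at α = 0.05 is 7.815.
Since 15.746 > 7.815, we reject the null hypothesis — the data do not fit the 9:3:3:1 ratio.

15.746; not consistent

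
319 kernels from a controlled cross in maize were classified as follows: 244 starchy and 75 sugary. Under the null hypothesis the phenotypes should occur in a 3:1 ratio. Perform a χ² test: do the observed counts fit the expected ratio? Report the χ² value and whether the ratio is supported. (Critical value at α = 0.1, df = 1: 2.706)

0.377; consistent

The 3:1 ratio has 4 parts, so with N = 319 the expected counts are:
  starchy: 319 × 3/4 = 239.25
  sugary: 319 × 1/4 = 79.75
χ² = Σ (O − E)² / E
  starchy: (244 − 239.25)² / 239.25 = 0.0943
  sugary: (75 − 79.75)² / 79.75 = 0.2829
χ² = 0.0943 + 0.2829 = 0.3772 ≈ 0.377
Degrees of freedom = 2 − 1 = 1; critical value at α = 0.1 is 2.706.
Since 0.377 < 2.706, we fail to reject the null hypothesis — the data are consistent with the 3:1 ratio.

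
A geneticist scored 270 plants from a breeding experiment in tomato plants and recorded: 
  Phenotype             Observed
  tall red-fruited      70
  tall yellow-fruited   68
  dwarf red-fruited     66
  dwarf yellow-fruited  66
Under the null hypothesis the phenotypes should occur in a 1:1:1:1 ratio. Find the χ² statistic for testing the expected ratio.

Under the 1:1:1:1 hypothesis (Σ ratio = 4, N = 270):
  tall red-fruited: 270 × 1/4 = 67.5
  tall yellow-fruited: 270 × 1/4 = 67.5
  dwarf red-fruited: 270 × 1/4 = 67.5
  dwarf yellow-fruited: 270 × 1/4 = 67.5
χ² = Σ (O − E)² / E
  tall red-fruited: (70 − 67.5)² / 67.5 = 0.0926
  tall yellow-fruited: (68 − 67.5)² / 67.5 = 0.0037
  dwarf red-fruited: (66 − 67.5)² / 67.5 = 0.0333
  dwarf yellow-fruited: (66 − 67.5)² / 67.5 = 0.0333
χ² = 0.0926 + 0.0037 + 0.0333 + 0.0333 = 0.1629 ≈ 0.163

0.163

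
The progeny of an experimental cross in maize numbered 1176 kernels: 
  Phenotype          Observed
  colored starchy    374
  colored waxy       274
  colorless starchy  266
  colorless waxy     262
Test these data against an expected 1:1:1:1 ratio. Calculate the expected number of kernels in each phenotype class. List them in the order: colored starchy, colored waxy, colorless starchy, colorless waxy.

294, 294, 294, 294

Total ratio parts = 4. Expected numbers out of 1176:
  colored starchy: 1176 × 1/4 = 294
  colored waxy: 1176 × 1/4 = 294
  colorless starchy: 1176 × 1/4 = 294
  colorless waxy: 1176 × 1/4 = 294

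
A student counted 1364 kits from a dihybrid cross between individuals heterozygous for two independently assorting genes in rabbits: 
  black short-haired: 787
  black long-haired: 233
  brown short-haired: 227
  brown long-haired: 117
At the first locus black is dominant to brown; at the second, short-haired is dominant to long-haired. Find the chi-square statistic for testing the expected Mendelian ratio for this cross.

A dihybrid F₂ with independent assortment and complete dominance at both loci gives a 9:3:3:1 phenotypic ratio.
The 9:3:3:1 ratio has 16 parts, so with N = 1364 the expected counts are:
  black short-haired: 1364 × 9/16 = 767.25
  black long-haired: 1364 × 3/16 = 255.75
  brown short-haired: 1364 × 3/16 = 255.75
  brown long-haired: 1364 × 1/16 = 85.25
χ² = Σ (O − E)² / E
  black short-haired: (787 − 767.25)² / 767.25 = 0.5084
  black long-haired: (233 − 255.75)² / 255.75 = 2.0237
  brown short-haired: (227 − 255.75)² / 255.75 = 3.2319
  brown long-haired: (117 − 85.25)² / 85.25 = 11.8248
χ² = 0.5084 + 2.0237 + 3.2319 + 11.8248 = 17.5888 ≈ 17.589

17.589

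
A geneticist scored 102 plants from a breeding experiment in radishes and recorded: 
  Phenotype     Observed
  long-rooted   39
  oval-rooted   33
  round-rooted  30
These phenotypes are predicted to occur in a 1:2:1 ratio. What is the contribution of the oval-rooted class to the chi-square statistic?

The 1:2:1 ratio has 4 parts, so with N = 102 the expected counts are:
  long-rooted: 102 × 1/4 = 25.5
  oval-rooted: 102 × 2/4 = 51
  round-rooted: 102 × 1/4 = 25.5
Contribution of oval-rooted: (33 − 51)² / 51 = 6.3529

6.353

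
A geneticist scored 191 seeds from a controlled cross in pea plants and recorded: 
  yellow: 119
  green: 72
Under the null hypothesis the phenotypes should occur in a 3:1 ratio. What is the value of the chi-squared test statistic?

16.421

Under the 3:1 hypothesis (Σ ratio = 4, N = 191):
  yellow: 191 × 3/4 = 143.25
  green: 191 × 1/4 = 47.75
χ² = Σ (O − E)² / E
  yellow: (119 − 143.25)² / 143.25 = 4.1051
  green: (72 − 47.75)² / 47.75 = 12.3154
χ² = 4.1051 + 12.3154 = 16.4205 ≈ 16.421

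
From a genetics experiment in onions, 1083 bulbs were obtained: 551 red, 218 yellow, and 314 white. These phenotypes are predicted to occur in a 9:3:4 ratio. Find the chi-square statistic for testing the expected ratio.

13.566

The 9:3:4 ratio has 16 parts, so with N = 1083 the expected counts are:
  red: 1083 × 9/16 = 609.1875
  yellow: 1083 × 3/16 = 203.0625
  white: 1083 × 4/16 = 270.75
χ² = Σ (O − E)² / E
  red: (551 − 609.1875)² / 609.1875 = 5.5579
  yellow: (218 − 203.0625)² / 203.0625 = 1.0988
  white: (314 − 270.75)² / 270.75 = 6.9088
χ² = 5.5579 + 1.0988 + 6.9088 = 13.5655 ≈ 13.566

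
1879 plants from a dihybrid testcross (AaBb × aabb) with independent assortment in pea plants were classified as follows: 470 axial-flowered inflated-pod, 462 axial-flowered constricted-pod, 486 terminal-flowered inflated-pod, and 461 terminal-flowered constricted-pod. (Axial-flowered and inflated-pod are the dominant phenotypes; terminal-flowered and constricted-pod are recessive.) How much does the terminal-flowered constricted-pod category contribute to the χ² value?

A dihybrid testcross with independent assortment gives a 1:1:1:1 ratio.
Under the 1:1:1:1 hypothesis (Σ ratio = 4, N = 1879):
  axial-flowered inflated-pod: 1879 × 1/4 = 469.75
  axial-flowered constricted-pod: 1879 × 1/4 = 469.75
  terminal-flowered inflated-pod: 1879 × 1/4 = 469.75
  terminal-flowered constricted-pod: 1879 × 1/4 = 469.75
Contribution of terminal-flowered constricted-pod: (461 − 469.75)² / 469.75 = 0.1630

0.163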